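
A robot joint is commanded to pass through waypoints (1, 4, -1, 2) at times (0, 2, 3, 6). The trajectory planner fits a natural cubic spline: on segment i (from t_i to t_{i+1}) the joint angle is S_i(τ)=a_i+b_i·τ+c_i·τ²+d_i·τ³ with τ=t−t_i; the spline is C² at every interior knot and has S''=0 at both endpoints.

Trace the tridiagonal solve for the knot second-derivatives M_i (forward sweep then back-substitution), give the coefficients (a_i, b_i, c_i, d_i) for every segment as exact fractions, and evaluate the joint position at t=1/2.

Δ: Δ0=3/2, Δ1=-5, Δ2=1
row 1: diag=6, rhs=-39; c'=1/6, d'=-13/2
row 2: denom=8−1·1/6=47/6; d'=(36−1·-13/2)/(47/6)=255/47
back: M2=255/47
back: M1=-13/2−1/6·255/47=-348/47
M: M0=0, M1=-348/47, M2=255/47, M3=0
seg 0: a=1, c=M0/2=0, d=(M1−M0)/(6·2)=-29/47, b=Δ0−h0·(2M0+M1)/6=373/94
seg 1: a=4, c=M1/2=-174/47, d=(M2−M1)/(6·1)=201/94, b=Δ1−h1·(2M1+M2)/6=-323/94
seg 2: a=-1, c=M2/2=255/94, d=(M3−M2)/(6·3)=-85/282, b=Δ2−h2·(2M2+M3)/6=-208/47
t_q=1/2 → seg 0, τ=1/2; S=1+373/94·τ+0·τ²+-29/47·τ³=1093/376

  seg 0: a=1 b=373/94 c=0 d=-29/47
  seg 1: a=4 b=-323/94 c=-174/47 d=201/94
  seg 2: a=-1 b=-208/47 c=255/94 d=-85/282
S(1/2) = 1093/376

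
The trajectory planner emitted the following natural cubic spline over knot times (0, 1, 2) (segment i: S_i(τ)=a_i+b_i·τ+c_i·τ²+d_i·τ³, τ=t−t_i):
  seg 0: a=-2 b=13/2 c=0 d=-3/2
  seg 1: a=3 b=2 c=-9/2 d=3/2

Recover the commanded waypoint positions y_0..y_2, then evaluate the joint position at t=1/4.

y_0 = S_0(0) = a_0 = -2
y_1 = S_1(0) = a_1 = 3
y_2 = S_1(1) = 2
t_q=1/4 is in segment 0 (τ=1/4); S_0(τ)=-51/128

y_0=-2 y_1=3 y_2=2
S(1/4) = -51/128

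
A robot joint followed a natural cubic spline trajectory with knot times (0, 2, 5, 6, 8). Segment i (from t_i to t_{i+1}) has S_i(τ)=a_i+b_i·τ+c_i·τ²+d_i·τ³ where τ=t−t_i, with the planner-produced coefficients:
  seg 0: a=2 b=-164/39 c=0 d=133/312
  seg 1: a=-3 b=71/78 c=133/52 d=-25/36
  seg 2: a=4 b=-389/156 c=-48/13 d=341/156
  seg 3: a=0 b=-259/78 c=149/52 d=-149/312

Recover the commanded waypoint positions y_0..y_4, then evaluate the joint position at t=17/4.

y_0 = S_0(0) = a_0 = 2
y_1 = S_1(0) = a_1 = -3
y_2 = S_2(0) = a_2 = 4
y_3 = S_3(0) = a_3 = 0
y_4 = S_3(2) = 1
t_q=17/4 is in segment 1 (τ=9/4); S_1(τ)=13599/3328

y_0=2 y_1=-3 y_2=4 y_3=0 y_4=1
S(17/4) = 13599/3328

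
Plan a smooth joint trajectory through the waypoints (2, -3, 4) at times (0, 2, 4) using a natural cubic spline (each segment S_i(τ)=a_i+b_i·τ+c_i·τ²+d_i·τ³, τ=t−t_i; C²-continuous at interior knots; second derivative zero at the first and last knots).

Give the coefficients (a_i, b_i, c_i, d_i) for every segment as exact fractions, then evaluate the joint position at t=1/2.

Δ: Δ0=-5/2, Δ1=7/2
row 1: diag=8, rhs=36; c'=1/4, d'=9/2
back: M1=9/2
M: M0=0, M1=9/2, M2=0
seg 0: a=2, c=M0/2=0, d=(M1−M0)/(6·2)=3/8, b=Δ0−h0·(2M0+M1)/6=-4
seg 1: a=-3, c=M1/2=9/4, d=(M2−M1)/(6·2)=-3/8, b=Δ1−h1·(2M1+M2)/6=1/2
t_q=1/2 → seg 0, τ=1/2; S=2+-4·τ+0·τ²+3/8·τ³=3/64

  seg 0: a=2 b=-4 c=0 d=3/8
  seg 1: a=-3 b=1/2 c=9/4 d=-3/8
S(1/2) = 3/64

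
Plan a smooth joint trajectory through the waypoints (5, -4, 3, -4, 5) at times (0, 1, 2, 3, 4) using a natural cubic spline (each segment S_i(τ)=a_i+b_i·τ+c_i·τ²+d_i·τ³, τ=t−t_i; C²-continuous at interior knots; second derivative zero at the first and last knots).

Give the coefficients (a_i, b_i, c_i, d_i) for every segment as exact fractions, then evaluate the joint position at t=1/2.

  seg 0: a=5 b=-102/7 c=0 d=39/7
  seg 1: a=-4 b=15/7 c=117/7 d=-83/7
  seg 2: a=3 b=0 c=-132/7 d=83/7
  seg 3: a=-4 b=-15/7 c=117/7 d=-39/7
S(1/2) = -89/56

Δ: Δ0=-9, Δ1=7, Δ2=-7, Δ3=9
row 1: diag=4, rhs=96; c'=1/4, d'=24
row 2: denom=4−1·1/4=15/4; d'=(-84−1·24)/(15/4)=-144/5
row 3: denom=4−1·4/15=56/15; d'=(96−1·-144/5)/(56/15)=234/7
back: M3=234/7
back: M2=-144/5−4/15·234/7=-264/7
back: M1=24−1/4·-264/7=234/7
M: M0=0, M1=234/7, M2=-264/7, M3=234/7, M4=0
seg 0: a=5, c=M0/2=0, d=(M1−M0)/(6·1)=39/7, b=Δ0−h0·(2M0+M1)/6=-102/7
seg 1: a=-4, c=M1/2=117/7, d=(M2−M1)/(6·1)=-83/7, b=Δ1−h1·(2M1+M2)/6=15/7
seg 2: a=3, c=M2/2=-132/7, d=(M3−M2)/(6·1)=83/7, b=Δ2−h2·(2M2+M3)/6=0
seg 3: a=-4, c=M3/2=117/7, d=(M4−M3)/(6·1)=-39/7, b=Δ3−h3·(2M3+M4)/6=-15/7
t_q=1/2 → seg 0, τ=1/2; S=5+-102/7·τ+0·τ²+39/7·τ³=-89/56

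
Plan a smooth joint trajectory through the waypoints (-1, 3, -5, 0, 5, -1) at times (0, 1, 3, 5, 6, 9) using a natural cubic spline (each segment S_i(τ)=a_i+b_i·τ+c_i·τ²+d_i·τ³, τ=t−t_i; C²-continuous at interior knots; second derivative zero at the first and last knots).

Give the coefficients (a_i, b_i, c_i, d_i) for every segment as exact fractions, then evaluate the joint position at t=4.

  seg 0: a=-1 b=1537/268 c=0 d=-465/268
  seg 1: a=3 b=71/134 c=-1395/268 d=197/134
  seg 2: a=-5 b=-355/134 c=969/268 d=-279/536
  seg 3: a=0 b=373/67 c=33/67 d=-71/67
  seg 4: a=5 b=226/67 c=-180/67 d=20/67
S(4) = -2441/536

Δ: Δ0=4, Δ1=-4, Δ2=5/2, Δ3=5, Δ4=-2
row 1: diag=6, rhs=-48; c'=1/3, d'=-8
row 2: denom=8−2·1/3=22/3; d'=(39−2·-8)/(22/3)=15/2
row 3: denom=6−2·3/11=60/11; d'=(15−2·15/2)/(60/11)=0
row 4: denom=8−1·11/60=469/60; d'=(-42−1·0)/(469/60)=-360/67
back: M4=-360/67
back: M3=0−11/60·-360/67=66/67
back: M2=15/2−3/11·66/67=969/134
back: M1=-8−1/3·969/134=-1395/134
M: M0=0, M1=-1395/134, M2=969/134, M3=66/67, M4=-360/67, M5=0
seg 0: a=-1, c=M0/2=0, d=(M1−M0)/(6·1)=-465/268, b=Δ0−h0·(2M0+M1)/6=1537/268
seg 1: a=3, c=M1/2=-1395/268, d=(M2−M1)/(6·2)=197/134, b=Δ1−h1·(2M1+M2)/6=71/134
seg 2: a=-5, c=M2/2=969/268, d=(M3−M2)/(6·2)=-279/536, b=Δ2−h2·(2M2+M3)/6=-355/134
seg 3: a=0, c=M3/2=33/67, d=(M4−M3)/(6·1)=-71/67, b=Δ3−h3·(2M3+M4)/6=373/67
seg 4: a=5, c=M4/2=-180/67, d=(M5−M4)/(6·3)=20/67, b=Δ4−h4·(2M4+M5)/6=226/67
t_q=4 → seg 2, τ=1; S=-5+-355/134·τ+969/268·τ²+-279/536·τ³=-2441/536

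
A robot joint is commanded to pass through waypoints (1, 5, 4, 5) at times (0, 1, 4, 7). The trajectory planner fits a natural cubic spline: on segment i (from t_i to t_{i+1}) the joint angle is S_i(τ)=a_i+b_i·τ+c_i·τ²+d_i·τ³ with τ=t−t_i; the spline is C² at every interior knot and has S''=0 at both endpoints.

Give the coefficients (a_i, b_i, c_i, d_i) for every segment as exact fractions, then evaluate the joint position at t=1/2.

Δ: Δ0=4, Δ1=-1/3, Δ2=1/3
row 1: diag=8, rhs=-26; c'=3/8, d'=-13/4
row 2: denom=12−3·3/8=87/8; d'=(4−3·-13/4)/(87/8)=110/87
back: M2=110/87
back: M1=-13/4−3/8·110/87=-108/29
M: M0=0, M1=-108/29, M2=110/87, M3=0
seg 0: a=1, c=M0/2=0, d=(M1−M0)/(6·1)=-18/29, b=Δ0−h0·(2M0+M1)/6=134/29
seg 1: a=5, c=M1/2=-54/29, d=(M2−M1)/(6·3)=217/783, b=Δ1−h1·(2M1+M2)/6=80/29
seg 2: a=4, c=M2/2=55/87, d=(M3−M2)/(6·3)=-55/783, b=Δ2−h2·(2M2+M3)/6=-27/29
t_q=1/2 → seg 0, τ=1/2; S=1+134/29·τ+0·τ²+-18/29·τ³=375/116

  seg 0: a=1 b=134/29 c=0 d=-18/29
  seg 1: a=5 b=80/29 c=-54/29 d=217/783
  seg 2: a=4 b=-27/29 c=55/87 d=-55/783
S(1/2) = 375/116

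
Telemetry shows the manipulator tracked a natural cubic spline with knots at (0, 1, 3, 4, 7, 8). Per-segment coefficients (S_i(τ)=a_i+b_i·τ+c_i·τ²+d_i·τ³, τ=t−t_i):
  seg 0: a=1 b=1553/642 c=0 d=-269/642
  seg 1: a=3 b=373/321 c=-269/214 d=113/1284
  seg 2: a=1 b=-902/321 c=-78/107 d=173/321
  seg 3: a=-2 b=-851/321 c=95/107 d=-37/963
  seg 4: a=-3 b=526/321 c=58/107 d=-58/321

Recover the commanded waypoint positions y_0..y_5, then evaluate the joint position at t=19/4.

y_0 = S_0(0) = a_0 = 1
y_1 = S_1(0) = a_1 = 3
y_2 = S_2(0) = a_2 = 1
y_3 = S_3(0) = a_3 = -2
y_4 = S_4(0) = a_4 = -3
y_5 = S_4(1) = -1
t_q=19/4 is in segment 3 (τ=3/4); S_3(τ)=-24003/6848

y_0=1 y_1=3 y_2=1 y_3=-2 y_4=-3 y_5=-1
S(19/4) = -24003/6848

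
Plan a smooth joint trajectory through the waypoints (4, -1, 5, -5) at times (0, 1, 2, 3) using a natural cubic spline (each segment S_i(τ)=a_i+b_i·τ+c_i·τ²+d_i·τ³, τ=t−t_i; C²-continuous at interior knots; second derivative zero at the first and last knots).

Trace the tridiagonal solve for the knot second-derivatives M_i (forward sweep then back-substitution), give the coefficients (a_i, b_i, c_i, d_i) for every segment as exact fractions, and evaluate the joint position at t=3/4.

  seg 0: a=4 b=-9 c=0 d=4
  seg 1: a=-1 b=3 c=12 d=-9
  seg 2: a=5 b=0 c=-15 d=5
S(3/4) = -17/16

Δ: Δ0=-5, Δ1=6, Δ2=-10
row 1: diag=4, rhs=66; c'=1/4, d'=33/2
row 2: denom=4−1·1/4=15/4; d'=(-96−1·33/2)/(15/4)=-30
back: M2=-30
back: M1=33/2−1/4·-30=24
M: M0=0, M1=24, M2=-30, M3=0
seg 0: a=4, c=M0/2=0, d=(M1−M0)/(6·1)=4, b=Δ0−h0·(2M0+M1)/6=-9
seg 1: a=-1, c=M1/2=12, d=(M2−M1)/(6·1)=-9, b=Δ1−h1·(2M1+M2)/6=3
seg 2: a=5, c=M2/2=-15, d=(M3−M2)/(6·1)=5, b=Δ2−h2·(2M2+M3)/6=0
t_q=3/4 → seg 0, τ=3/4; S=4+-9·τ+0·τ²+4·τ³=-17/16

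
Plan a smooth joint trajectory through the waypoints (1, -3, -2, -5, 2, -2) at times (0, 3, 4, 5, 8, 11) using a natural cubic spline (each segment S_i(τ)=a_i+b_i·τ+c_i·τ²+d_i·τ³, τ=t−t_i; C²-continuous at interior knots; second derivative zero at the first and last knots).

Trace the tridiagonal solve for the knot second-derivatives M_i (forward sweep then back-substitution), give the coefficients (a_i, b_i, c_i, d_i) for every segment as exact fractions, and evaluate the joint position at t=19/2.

Δ: Δ0=-4/3, Δ1=1, Δ2=-3, Δ3=7/3, Δ4=-4/3
row 1: diag=8, rhs=14; c'=1/8, d'=7/4
row 2: denom=4−1·1/8=31/8; d'=(-24−1·7/4)/(31/8)=-206/31
row 3: denom=8−1·8/31=240/31; d'=(32−1·-206/31)/(240/31)=599/120
row 4: denom=12−3·31/80=867/80; d'=(-22−3·599/120)/(867/80)=-58/17
back: M4=-58/17
back: M3=599/120−31/80·-58/17=322/51
back: M2=-206/31−8/31·322/51=-422/51
back: M1=7/4−1/8·-422/51=142/51
M: M0=0, M1=142/51, M2=-422/51, M3=322/51, M4=-58/17, M5=0
seg 0: a=1, c=M0/2=0, d=(M1−M0)/(6·3)=71/459, b=Δ0−h0·(2M0+M1)/6=-139/51
seg 1: a=-3, c=M1/2=71/51, d=(M2−M1)/(6·1)=-94/51, b=Δ1−h1·(2M1+M2)/6=74/51
seg 2: a=-2, c=M2/2=-211/51, d=(M3−M2)/(6·1)=124/51, b=Δ2−h2·(2M2+M3)/6=-22/17
seg 3: a=-5, c=M3/2=161/51, d=(M4−M3)/(6·3)=-248/459, b=Δ3−h3·(2M3+M4)/6=-116/51
seg 4: a=2, c=M4/2=-29/17, d=(M5−M4)/(6·3)=29/153, b=Δ4−h4·(2M4+M5)/6=106/51
t_q=19/2 → seg 4, τ=3/2; S=2+106/51·τ+-29/17·τ²+29/153·τ³=261/136

  seg 0: a=1 b=-139/51 c=0 d=71/459
  seg 1: a=-3 b=74/51 c=71/51 d=-94/51
  seg 2: a=-2 b=-22/17 c=-211/51 d=124/51
  seg 3: a=-5 b=-116/51 c=161/51 d=-248/459
  seg 4: a=2 b=106/51 c=-29/17 d=29/153
S(19/2) = 261/136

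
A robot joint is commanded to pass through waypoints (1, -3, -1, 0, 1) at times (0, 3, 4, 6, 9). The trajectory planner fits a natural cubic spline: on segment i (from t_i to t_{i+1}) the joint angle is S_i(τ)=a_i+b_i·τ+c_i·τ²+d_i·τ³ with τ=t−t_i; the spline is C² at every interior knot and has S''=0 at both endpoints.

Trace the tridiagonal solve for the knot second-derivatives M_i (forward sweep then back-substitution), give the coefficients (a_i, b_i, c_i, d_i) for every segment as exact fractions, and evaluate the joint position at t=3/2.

Δ: Δ0=-4/3, Δ1=2, Δ2=1/2, Δ3=1/3
row 1: diag=8, rhs=20; c'=1/8, d'=5/2
row 2: denom=6−1·1/8=47/8; d'=(-9−1·5/2)/(47/8)=-92/47
row 3: denom=10−2·16/47=438/47; d'=(-1−2·-92/47)/(438/47)=137/438
back: M3=137/438
back: M2=-92/47−16/47·137/438=-452/219
back: M1=5/2−1/8·-452/219=604/219
M: M0=0, M1=604/219, M2=-452/219, M3=137/438, M4=0
seg 0: a=1, c=M0/2=0, d=(M1−M0)/(6·3)=302/1971, b=Δ0−h0·(2M0+M1)/6=-198/73
seg 1: a=-3, c=M1/2=302/219, d=(M2−M1)/(6·1)=-176/219, b=Δ1−h1·(2M1+M2)/6=104/73
seg 2: a=-1, c=M2/2=-226/219, d=(M3−M2)/(6·2)=347/1752, b=Δ2−h2·(2M2+M3)/6=388/219
seg 3: a=0, c=M3/2=137/876, d=(M4−M3)/(6·3)=-137/7884, b=Δ3−h3·(2M3+M4)/6=3/146
t_q=3/2 → seg 0, τ=3/2; S=1+-198/73·τ+0·τ²+302/1971·τ³=-745/292

  seg 0: a=1 b=-198/73 c=0 d=302/1971
  seg 1: a=-3 b=104/73 c=302/219 d=-176/219
  seg 2: a=-1 b=388/219 c=-226/219 d=347/1752
  seg 3: a=0 b=3/146 c=137/876 d=-137/7884
S(3/2) = -745/292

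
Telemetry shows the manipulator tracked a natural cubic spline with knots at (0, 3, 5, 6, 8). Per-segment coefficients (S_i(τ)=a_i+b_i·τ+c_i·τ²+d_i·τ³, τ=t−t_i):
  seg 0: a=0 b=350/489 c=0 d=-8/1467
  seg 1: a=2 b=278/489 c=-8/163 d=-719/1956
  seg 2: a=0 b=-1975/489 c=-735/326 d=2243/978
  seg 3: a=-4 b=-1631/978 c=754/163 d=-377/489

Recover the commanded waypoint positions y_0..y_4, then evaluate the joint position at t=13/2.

y_0 = S_0(0) = a_0 = 0
y_1 = S_1(0) = a_1 = 2
y_2 = S_2(0) = a_2 = 0
y_3 = S_3(0) = a_3 = -4
y_4 = S_3(2) = 5
t_q=13/2 is in segment 3 (τ=1/2); S_3(τ)=-4921/1304

y_0=0 y_1=2 y_2=0 y_3=-4 y_4=5
S(13/2) = -4921/1304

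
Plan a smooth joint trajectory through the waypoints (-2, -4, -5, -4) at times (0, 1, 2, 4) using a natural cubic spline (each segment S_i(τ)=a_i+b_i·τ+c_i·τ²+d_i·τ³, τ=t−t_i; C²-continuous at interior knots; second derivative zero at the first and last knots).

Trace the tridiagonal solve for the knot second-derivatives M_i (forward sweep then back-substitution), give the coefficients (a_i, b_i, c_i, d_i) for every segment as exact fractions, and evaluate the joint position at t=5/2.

  seg 0: a=-2 b=-101/46 c=0 d=9/46
  seg 1: a=-4 b=-37/23 c=27/46 d=1/46
  seg 2: a=-5 b=-17/46 c=15/23 d=-5/46
S(5/2) = -1853/368

Δ: Δ0=-2, Δ1=-1, Δ2=1/2
row 1: diag=4, rhs=6; c'=1/4, d'=3/2
row 2: denom=6−1·1/4=23/4; d'=(9−1·3/2)/(23/4)=30/23
back: M2=30/23
back: M1=3/2−1/4·30/23=27/23
M: M0=0, M1=27/23, M2=30/23, M3=0
seg 0: a=-2, c=M0/2=0, d=(M1−M0)/(6·1)=9/46, b=Δ0−h0·(2M0+M1)/6=-101/46
seg 1: a=-4, c=M1/2=27/46, d=(M2−M1)/(6·1)=1/46, b=Δ1−h1·(2M1+M2)/6=-37/23
seg 2: a=-5, c=M2/2=15/23, d=(M3−M2)/(6·2)=-5/46, b=Δ2−h2·(2M2+M3)/6=-17/46
t_q=5/2 → seg 2, τ=1/2; S=-5+-17/46·τ+15/23·τ²+-5/46·τ³=-1853/368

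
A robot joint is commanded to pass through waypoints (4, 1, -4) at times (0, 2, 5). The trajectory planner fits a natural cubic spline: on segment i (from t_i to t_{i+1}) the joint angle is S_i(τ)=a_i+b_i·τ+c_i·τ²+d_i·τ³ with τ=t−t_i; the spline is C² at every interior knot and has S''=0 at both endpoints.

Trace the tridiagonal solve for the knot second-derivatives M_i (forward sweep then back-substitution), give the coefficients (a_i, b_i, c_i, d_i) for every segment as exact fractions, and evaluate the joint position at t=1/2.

Δ: Δ0=-3/2, Δ1=-5/3
row 1: diag=10, rhs=-1; c'=3/10, d'=-1/10
back: M1=-1/10
M: M0=0, M1=-1/10, M2=0
seg 0: a=4, c=M0/2=0, d=(M1−M0)/(6·2)=-1/120, b=Δ0−h0·(2M0+M1)/6=-22/15
seg 1: a=1, c=M1/2=-1/20, d=(M2−M1)/(6·3)=1/180, b=Δ1−h1·(2M1+M2)/6=-47/30
t_q=1/2 → seg 0, τ=1/2; S=4+-22/15·τ+0·τ²+-1/120·τ³=209/64

  seg 0: a=4 b=-22/15 c=0 d=-1/120
  seg 1: a=1 b=-47/30 c=-1/20 d=1/180
S(1/2) = 209/64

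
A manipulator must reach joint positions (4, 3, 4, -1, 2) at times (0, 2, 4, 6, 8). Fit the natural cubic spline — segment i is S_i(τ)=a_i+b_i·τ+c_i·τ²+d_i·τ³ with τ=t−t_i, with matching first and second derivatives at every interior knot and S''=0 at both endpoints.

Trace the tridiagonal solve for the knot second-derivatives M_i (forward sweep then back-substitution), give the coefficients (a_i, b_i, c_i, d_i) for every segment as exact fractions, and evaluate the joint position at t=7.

  seg 0: a=4 b=-59/56 c=0 d=31/224
  seg 1: a=3 b=17/28 c=93/112 d=-99/224
  seg 2: a=4 b=-11/8 c=-51/28 d=141/224
  seg 3: a=-1 b=-31/28 c=219/112 d=-73/224
S(7) = -107/224

Δ: Δ0=-1/2, Δ1=1/2, Δ2=-5/2, Δ3=3/2
row 1: diag=8, rhs=6; c'=1/4, d'=3/4
row 2: denom=8−2·1/4=15/2; d'=(-18−2·3/4)/(15/2)=-13/5
row 3: denom=8−2·4/15=112/15; d'=(24−2·-13/5)/(112/15)=219/56
back: M3=219/56
back: M2=-13/5−4/15·219/56=-51/14
back: M1=3/4−1/4·-51/14=93/56
M: M0=0, M1=93/56, M2=-51/14, M3=219/56, M4=0
seg 0: a=4, c=M0/2=0, d=(M1−M0)/(6·2)=31/224, b=Δ0−h0·(2M0+M1)/6=-59/56
seg 1: a=3, c=M1/2=93/112, d=(M2−M1)/(6·2)=-99/224, b=Δ1−h1·(2M1+M2)/6=17/28
seg 2: a=4, c=M2/2=-51/28, d=(M3−M2)/(6·2)=141/224, b=Δ2−h2·(2M2+M3)/6=-11/8
seg 3: a=-1, c=M3/2=219/112, d=(M4−M3)/(6·2)=-73/224, b=Δ3−h3·(2M3+M4)/6=-31/28
t_q=7 → seg 3, τ=1; S=-1+-31/28·τ+219/112·τ²+-73/224·τ³=-107/224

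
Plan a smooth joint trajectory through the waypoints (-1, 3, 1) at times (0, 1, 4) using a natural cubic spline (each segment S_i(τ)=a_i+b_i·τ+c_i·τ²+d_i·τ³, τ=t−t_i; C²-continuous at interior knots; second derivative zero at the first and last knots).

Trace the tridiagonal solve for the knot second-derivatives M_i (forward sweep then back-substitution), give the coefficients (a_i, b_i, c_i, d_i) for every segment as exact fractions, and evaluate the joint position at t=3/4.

Δ: Δ0=4, Δ1=-2/3
row 1: diag=8, rhs=-28; c'=3/8, d'=-7/2
back: M1=-7/2
M: M0=0, M1=-7/2, M2=0
seg 0: a=-1, c=M0/2=0, d=(M1−M0)/(6·1)=-7/12, b=Δ0−h0·(2M0+M1)/6=55/12
seg 1: a=3, c=M1/2=-7/4, d=(M2−M1)/(6·3)=7/36, b=Δ1−h1·(2M1+M2)/6=17/6
t_q=3/4 → seg 0, τ=3/4; S=-1+55/12·τ+0·τ²+-7/12·τ³=561/256

  seg 0: a=-1 b=55/12 c=0 d=-7/12
  seg 1: a=3 b=17/6 c=-7/4 d=7/36
S(3/4) = 561/256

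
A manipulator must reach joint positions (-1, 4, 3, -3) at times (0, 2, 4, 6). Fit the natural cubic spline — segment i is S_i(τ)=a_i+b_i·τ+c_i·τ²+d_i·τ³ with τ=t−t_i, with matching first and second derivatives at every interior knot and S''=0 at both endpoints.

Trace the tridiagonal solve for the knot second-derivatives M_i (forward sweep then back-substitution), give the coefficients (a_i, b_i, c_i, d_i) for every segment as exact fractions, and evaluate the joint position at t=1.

  seg 0: a=-1 b=47/15 c=0 d=-19/120
  seg 1: a=4 b=37/30 c=-19/20 d=1/24
  seg 2: a=3 b=-31/15 c=-7/10 d=7/60
S(1) = 79/40

Δ: Δ0=5/2, Δ1=-1/2, Δ2=-3
row 1: diag=8, rhs=-18; c'=1/4, d'=-9/4
row 2: denom=8−2·1/4=15/2; d'=(-15−2·-9/4)/(15/2)=-7/5
back: M2=-7/5
back: M1=-9/4−1/4·-7/5=-19/10
M: M0=0, M1=-19/10, M2=-7/5, M3=0
seg 0: a=-1, c=M0/2=0, d=(M1−M0)/(6·2)=-19/120, b=Δ0−h0·(2M0+M1)/6=47/15
seg 1: a=4, c=M1/2=-19/20, d=(M2−M1)/(6·2)=1/24, b=Δ1−h1·(2M1+M2)/6=37/30
seg 2: a=3, c=M2/2=-7/10, d=(M3−M2)/(6·2)=7/60, b=Δ2−h2·(2M2+M3)/6=-31/15
t_q=1 → seg 0, τ=1; S=-1+47/15·τ+0·τ²+-19/120·τ³=79/40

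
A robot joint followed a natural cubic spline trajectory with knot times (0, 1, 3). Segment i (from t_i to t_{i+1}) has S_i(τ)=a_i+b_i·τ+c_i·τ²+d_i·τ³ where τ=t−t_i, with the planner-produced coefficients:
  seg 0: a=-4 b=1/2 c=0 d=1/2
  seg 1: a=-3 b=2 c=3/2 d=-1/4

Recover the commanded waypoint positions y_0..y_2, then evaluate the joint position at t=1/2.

y_0=-4 y_1=-3 y_2=5
S(1/2) = -59/16

y_0 = S_0(0) = a_0 = -4
y_1 = S_1(0) = a_1 = -3
y_2 = S_1(2) = 5
t_q=1/2 is in segment 0 (τ=1/2); S_0(τ)=-59/16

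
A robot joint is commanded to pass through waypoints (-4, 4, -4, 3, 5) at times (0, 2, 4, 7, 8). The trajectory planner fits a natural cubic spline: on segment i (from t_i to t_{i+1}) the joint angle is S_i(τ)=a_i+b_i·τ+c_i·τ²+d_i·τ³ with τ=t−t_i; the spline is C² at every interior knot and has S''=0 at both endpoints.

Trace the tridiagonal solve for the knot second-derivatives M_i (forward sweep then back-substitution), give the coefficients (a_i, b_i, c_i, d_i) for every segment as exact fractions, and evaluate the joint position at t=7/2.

Δ: Δ0=4, Δ1=-4, Δ2=7/3, Δ3=2
row 1: diag=8, rhs=-48; c'=1/4, d'=-6
row 2: denom=10−2·1/4=19/2; d'=(38−2·-6)/(19/2)=100/19
row 3: denom=8−3·6/19=134/19; d'=(-2−3·100/19)/(134/19)=-169/67
back: M3=-169/67
back: M2=100/19−6/19·-169/67=406/67
back: M1=-6−1/4·406/67=-1007/134
M: M0=0, M1=-1007/134, M2=406/67, M3=-169/67, M4=0
seg 0: a=-4, c=M0/2=0, d=(M1−M0)/(6·2)=-1007/1608, b=Δ0−h0·(2M0+M1)/6=2615/402
seg 1: a=4, c=M1/2=-1007/268, d=(M2−M1)/(6·2)=1819/1608, b=Δ1−h1·(2M1+M2)/6=-203/201
seg 2: a=-4, c=M2/2=203/67, d=(M3−M2)/(6·3)=-575/1206, b=Δ2−h2·(2M2+M3)/6=-991/402
seg 3: a=3, c=M3/2=-169/134, d=(M4−M3)/(6·1)=169/402, b=Δ3−h3·(2M3+M4)/6=571/201
t_q=7/2 → seg 1, τ=3/2; S=4+-203/201·τ+-1007/268·τ²+1819/1608·τ³=-9225/4288

  seg 0: a=-4 b=2615/402 c=0 d=-1007/1608
  seg 1: a=4 b=-203/201 c=-1007/268 d=1819/1608
  seg 2: a=-4 b=-991/402 c=203/67 d=-575/1206
  seg 3: a=3 b=571/201 c=-169/134 d=169/402
S(7/2) = -9225/4288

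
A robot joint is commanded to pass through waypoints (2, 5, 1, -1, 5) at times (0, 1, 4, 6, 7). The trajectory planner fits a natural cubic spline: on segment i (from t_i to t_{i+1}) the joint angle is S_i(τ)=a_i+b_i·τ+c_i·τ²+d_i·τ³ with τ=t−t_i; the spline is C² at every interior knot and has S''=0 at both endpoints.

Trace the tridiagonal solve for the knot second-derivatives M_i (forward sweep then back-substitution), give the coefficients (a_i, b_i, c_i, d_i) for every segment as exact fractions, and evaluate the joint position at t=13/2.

Δ: Δ0=3, Δ1=-4/3, Δ2=-1, Δ3=6
row 1: diag=8, rhs=-26; c'=3/8, d'=-13/4
row 2: denom=10−3·3/8=71/8; d'=(2−3·-13/4)/(71/8)=94/71
row 3: denom=6−2·16/71=394/71; d'=(42−2·94/71)/(394/71)=1397/197
back: M3=1397/197
back: M2=94/71−16/71·1397/197=-54/197
back: M1=-13/4−3/8·-54/197=-620/197
M: M0=0, M1=-620/197, M2=-54/197, M3=1397/197, M4=0
seg 0: a=2, c=M0/2=0, d=(M1−M0)/(6·1)=-310/591, b=Δ0−h0·(2M0+M1)/6=2083/591
seg 1: a=5, c=M1/2=-310/197, d=(M2−M1)/(6·3)=283/1773, b=Δ1−h1·(2M1+M2)/6=1153/591
seg 2: a=1, c=M2/2=-27/197, d=(M3−M2)/(6·2)=1451/2364, b=Δ2−h2·(2M2+M3)/6=-1880/591
seg 3: a=-1, c=M3/2=1397/394, d=(M4−M3)/(6·1)=-1397/1182, b=Δ3−h3·(2M3+M4)/6=2149/591
t_q=13/2 → seg 3, τ=1/2; S=-1+2149/591·τ+1397/394·τ²+-1397/1182·τ³=4907/3152

  seg 0: a=2 b=2083/591 c=0 d=-310/591
  seg 1: a=5 b=1153/591 c=-310/197 d=283/1773
  seg 2: a=1 b=-1880/591 c=-27/197 d=1451/2364
  seg 3: a=-1 b=2149/591 c=1397/394 d=-1397/1182
S(13/2) = 4907/3152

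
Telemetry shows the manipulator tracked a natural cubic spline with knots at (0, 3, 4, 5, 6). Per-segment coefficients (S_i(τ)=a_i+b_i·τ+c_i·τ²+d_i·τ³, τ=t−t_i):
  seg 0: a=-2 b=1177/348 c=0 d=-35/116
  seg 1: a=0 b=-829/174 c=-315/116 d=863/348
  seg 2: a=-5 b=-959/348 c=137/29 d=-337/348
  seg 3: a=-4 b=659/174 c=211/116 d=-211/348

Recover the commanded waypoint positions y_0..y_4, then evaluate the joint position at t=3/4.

y_0 = S_0(0) = a_0 = -2
y_1 = S_1(0) = a_1 = 0
y_2 = S_2(0) = a_2 = -5
y_3 = S_3(0) = a_3 = -4
y_4 = S_3(1) = 1
t_q=3/4 is in segment 0 (τ=3/4); S_0(τ)=3039/7424

y_0=-2 y_1=0 y_2=-5 y_3=-4 y_4=1
S(3/4) = 3039/7424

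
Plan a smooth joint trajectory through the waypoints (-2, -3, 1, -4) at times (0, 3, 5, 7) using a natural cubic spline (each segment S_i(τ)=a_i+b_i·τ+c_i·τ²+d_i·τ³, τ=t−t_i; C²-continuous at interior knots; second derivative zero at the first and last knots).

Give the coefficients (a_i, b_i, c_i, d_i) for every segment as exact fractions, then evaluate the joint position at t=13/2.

Δ: Δ0=-1/3, Δ1=2, Δ2=-5/2
row 1: diag=10, rhs=14; c'=1/5, d'=7/5
row 2: denom=8−2·1/5=38/5; d'=(-27−2·7/5)/(38/5)=-149/38
back: M2=-149/38
back: M1=7/5−1/5·-149/38=83/38
M: M0=0, M1=83/38, M2=-149/38, M3=0
seg 0: a=-2, c=M0/2=0, d=(M1−M0)/(6·3)=83/684, b=Δ0−h0·(2M0+M1)/6=-325/228
seg 1: a=-3, c=M1/2=83/76, d=(M2−M1)/(6·2)=-29/57, b=Δ1−h1·(2M1+M2)/6=211/114
seg 2: a=1, c=M2/2=-149/76, d=(M3−M2)/(6·2)=149/456, b=Δ2−h2·(2M2+M3)/6=13/114
t_q=13/2 → seg 2, τ=3/2; S=1+13/114·τ+-149/76·τ²+149/456·τ³=-2599/1216

  seg 0: a=-2 b=-325/228 c=0 d=83/684
  seg 1: a=-3 b=211/114 c=83/76 d=-29/57
  seg 2: a=1 b=13/114 c=-149/76 d=149/456
S(13/2) = -2599/1216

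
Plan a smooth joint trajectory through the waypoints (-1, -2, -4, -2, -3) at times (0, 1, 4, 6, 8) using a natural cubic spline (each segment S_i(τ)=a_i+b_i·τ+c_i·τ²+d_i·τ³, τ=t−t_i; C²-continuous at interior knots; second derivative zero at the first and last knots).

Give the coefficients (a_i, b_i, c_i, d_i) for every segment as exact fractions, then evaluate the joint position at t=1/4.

  seg 0: a=-1 b=-1537/1608 c=0 d=-71/1608
  seg 1: a=-2 b=-875/804 c=-71/536 d=439/4824
  seg 2: a=-4 b=923/1608 c=46/67 d=-1523/6432
  seg 3: a=-2 b=385/804 c=-787/1072 d=787/6432
S(1/4) = -42525/34304

Δ: Δ0=-1, Δ1=-2/3, Δ2=1, Δ3=-1/2
row 1: diag=8, rhs=2; c'=3/8, d'=1/4
row 2: denom=10−3·3/8=71/8; d'=(10−3·1/4)/(71/8)=74/71
row 3: denom=8−2·16/71=536/71; d'=(-9−2·74/71)/(536/71)=-787/536
back: M3=-787/536
back: M2=74/71−16/71·-787/536=92/67
back: M1=1/4−3/8·92/67=-71/268
M: M0=0, M1=-71/268, M2=92/67, M3=-787/536, M4=0
seg 0: a=-1, c=M0/2=0, d=(M1−M0)/(6·1)=-71/1608, b=Δ0−h0·(2M0+M1)/6=-1537/1608
seg 1: a=-2, c=M1/2=-71/536, d=(M2−M1)/(6·3)=439/4824, b=Δ1−h1·(2M1+M2)/6=-875/804
seg 2: a=-4, c=M2/2=46/67, d=(M3−M2)/(6·2)=-1523/6432, b=Δ2−h2·(2M2+M3)/6=923/1608
seg 3: a=-2, c=M3/2=-787/1072, d=(M4−M3)/(6·2)=787/6432, b=Δ3−h3·(2M3+M4)/6=385/804
t_q=1/4 → seg 0, τ=1/4; S=-1+-1537/1608·τ+0·τ²+-71/1608·τ³=-42525/34304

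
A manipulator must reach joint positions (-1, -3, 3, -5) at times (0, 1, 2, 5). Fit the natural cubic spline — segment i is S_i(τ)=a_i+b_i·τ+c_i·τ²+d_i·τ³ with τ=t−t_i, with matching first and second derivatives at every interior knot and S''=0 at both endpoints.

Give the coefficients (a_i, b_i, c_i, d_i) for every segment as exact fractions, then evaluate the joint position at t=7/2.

  seg 0: a=-1 b=-404/93 c=0 d=218/93
  seg 1: a=-3 b=250/93 c=218/31 d=-346/93
  seg 2: a=3 b=520/93 c=-128/31 d=128/279
S(7/2) = 113/31

Δ: Δ0=-2, Δ1=6, Δ2=-8/3
row 1: diag=4, rhs=48; c'=1/4, d'=12
row 2: denom=8−1·1/4=31/4; d'=(-52−1·12)/(31/4)=-256/31
back: M2=-256/31
back: M1=12−1/4·-256/31=436/31
M: M0=0, M1=436/31, M2=-256/31, M3=0
seg 0: a=-1, c=M0/2=0, d=(M1−M0)/(6·1)=218/93, b=Δ0−h0·(2M0+M1)/6=-404/93
seg 1: a=-3, c=M1/2=218/31, d=(M2−M1)/(6·1)=-346/93, b=Δ1−h1·(2M1+M2)/6=250/93
seg 2: a=3, c=M2/2=-128/31, d=(M3−M2)/(6·3)=128/279, b=Δ2−h2·(2M2+M3)/6=520/93
t_q=7/2 → seg 2, τ=3/2; S=3+520/93·τ+-128/31·τ²+128/279·τ³=113/31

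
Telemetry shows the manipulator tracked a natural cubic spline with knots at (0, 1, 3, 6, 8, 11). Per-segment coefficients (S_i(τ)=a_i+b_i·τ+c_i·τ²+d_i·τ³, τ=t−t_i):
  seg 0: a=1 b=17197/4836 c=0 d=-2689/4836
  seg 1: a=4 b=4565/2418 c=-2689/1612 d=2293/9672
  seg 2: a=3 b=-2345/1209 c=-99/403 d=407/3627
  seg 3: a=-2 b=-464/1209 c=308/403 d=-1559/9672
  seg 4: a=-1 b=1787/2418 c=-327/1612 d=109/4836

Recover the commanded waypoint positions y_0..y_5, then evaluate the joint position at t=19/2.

y_0=1 y_1=4 y_2=3 y_3=-2 y_4=-1 y_5=0
S(19/2) = -3505/12896

y_0 = S_0(0) = a_0 = 1
y_1 = S_1(0) = a_1 = 4
y_2 = S_2(0) = a_2 = 3
y_3 = S_3(0) = a_3 = -2
y_4 = S_4(0) = a_4 = -1
y_5 = S_4(3) = 0
t_q=19/2 is in segment 4 (τ=3/2); S_4(τ)=-3505/12896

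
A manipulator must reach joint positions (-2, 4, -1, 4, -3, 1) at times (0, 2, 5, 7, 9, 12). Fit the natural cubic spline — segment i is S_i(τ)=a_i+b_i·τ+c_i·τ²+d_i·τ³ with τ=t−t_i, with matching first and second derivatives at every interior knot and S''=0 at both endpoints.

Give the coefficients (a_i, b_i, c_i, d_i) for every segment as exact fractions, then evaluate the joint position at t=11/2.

  seg 0: a=-2 b=2417/543 c=0 d=-197/543
  seg 1: a=4 b=53/543 c=-394/181 d=2588/4887
  seg 2: a=-1 b=725/543 c=1406/543 d=-1453/1448
  seg 3: a=4 b=-379/1086 c=-7453/2172 d=4031/4344
  seg 4: a=-3 b=-532/181 c=1160/543 d=-1160/4887
S(11/2) = 2195/11584

Δ: Δ0=3, Δ1=-5/3, Δ2=5/2, Δ3=-7/2, Δ4=4/3
row 1: diag=10, rhs=-28; c'=3/10, d'=-14/5
row 2: denom=10−3·3/10=91/10; d'=(25−3·-14/5)/(91/10)=334/91
row 3: denom=8−2·20/91=688/91; d'=(-36−2·334/91)/(688/91)=-493/86
row 4: denom=10−2·91/344=1629/172; d'=(29−2·-493/86)/(1629/172)=2320/543
back: M4=2320/543
back: M3=-493/86−91/344·2320/543=-7453/1086
back: M2=334/91−20/91·-7453/1086=2812/543
back: M1=-14/5−3/10·2812/543=-788/181
M: M0=0, M1=-788/181, M2=2812/543, M3=-7453/1086, M4=2320/543, M5=0
seg 0: a=-2, c=M0/2=0, d=(M1−M0)/(6·2)=-197/543, b=Δ0−h0·(2M0+M1)/6=2417/543
seg 1: a=4, c=M1/2=-394/181, d=(M2−M1)/(6·3)=2588/4887, b=Δ1−h1·(2M1+M2)/6=53/543
seg 2: a=-1, c=M2/2=1406/543, d=(M3−M2)/(6·2)=-1453/1448, b=Δ2−h2·(2M2+M3)/6=725/543
seg 3: a=4, c=M3/2=-7453/2172, d=(M4−M3)/(6·2)=4031/4344, b=Δ3−h3·(2M3+M4)/6=-379/1086
seg 4: a=-3, c=M4/2=1160/543, d=(M5−M4)/(6·3)=-1160/4887, b=Δ4−h4·(2M4+M5)/6=-532/181
t_q=11/2 → seg 2, τ=1/2; S=-1+725/543·τ+1406/543·τ²+-1453/1448·τ³=2195/11584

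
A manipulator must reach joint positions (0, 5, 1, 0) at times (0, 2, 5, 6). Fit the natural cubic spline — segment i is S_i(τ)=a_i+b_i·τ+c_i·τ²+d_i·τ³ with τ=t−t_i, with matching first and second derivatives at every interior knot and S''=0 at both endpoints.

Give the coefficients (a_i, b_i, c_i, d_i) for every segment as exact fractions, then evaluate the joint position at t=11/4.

  seg 0: a=0 b=1445/426 c=0 d=-95/426
  seg 1: a=5 b=305/426 c=-95/71 d=31/142
  seg 2: a=1 b=-302/213 c=89/142 d=-89/426
S(11/4) = 44317/9088

Δ: Δ0=5/2, Δ1=-4/3, Δ2=-1
row 1: diag=10, rhs=-23; c'=3/10, d'=-23/10
row 2: denom=8−3·3/10=71/10; d'=(2−3·-23/10)/(71/10)=89/71
back: M2=89/71
back: M1=-23/10−3/10·89/71=-190/71
M: M0=0, M1=-190/71, M2=89/71, M3=0
seg 0: a=0, c=M0/2=0, d=(M1−M0)/(6·2)=-95/426, b=Δ0−h0·(2M0+M1)/6=1445/426
seg 1: a=5, c=M1/2=-95/71, d=(M2−M1)/(6·3)=31/142, b=Δ1−h1·(2M1+M2)/6=305/426
seg 2: a=1, c=M2/2=89/142, d=(M3−M2)/(6·1)=-89/426, b=Δ2−h2·(2M2+M3)/6=-302/213
t_q=11/4 → seg 1, τ=3/4; S=5+305/426·τ+-95/71·τ²+31/142·τ³=44317/9088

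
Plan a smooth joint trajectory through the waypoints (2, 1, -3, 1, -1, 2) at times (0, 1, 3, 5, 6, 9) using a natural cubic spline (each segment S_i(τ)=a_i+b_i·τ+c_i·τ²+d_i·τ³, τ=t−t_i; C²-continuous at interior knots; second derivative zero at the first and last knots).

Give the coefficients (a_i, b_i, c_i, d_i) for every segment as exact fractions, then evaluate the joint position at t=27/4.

Δ: Δ0=-1, Δ1=-2, Δ2=2, Δ3=-2, Δ4=1
row 1: diag=6, rhs=-6; c'=1/3, d'=-1
row 2: denom=8−2·1/3=22/3; d'=(24−2·-1)/(22/3)=39/11
row 3: denom=6−2·3/11=60/11; d'=(-24−2·39/11)/(60/11)=-57/10
row 4: denom=8−1·11/60=469/60; d'=(18−1·-57/10)/(469/60)=1422/469
back: M4=1422/469
back: M3=-57/10−11/60·1422/469=-2934/469
back: M2=39/11−3/11·-2934/469=2463/469
back: M1=-1−1/3·2463/469=-1290/469
M: M0=0, M1=-1290/469, M2=2463/469, M3=-2934/469, M4=1422/469, M5=0
seg 0: a=2, c=M0/2=0, d=(M1−M0)/(6·1)=-215/469, b=Δ0−h0·(2M0+M1)/6=-254/469
seg 1: a=1, c=M1/2=-645/469, d=(M2−M1)/(6·2)=1251/1876, b=Δ1−h1·(2M1+M2)/6=-899/469
seg 2: a=-3, c=M2/2=2463/938, d=(M3−M2)/(6·2)=-257/268, b=Δ2−h2·(2M2+M3)/6=274/469
seg 3: a=1, c=M3/2=-1467/469, d=(M4−M3)/(6·1)=726/469, b=Δ3−h3·(2M3+M4)/6=-197/469
seg 4: a=-1, c=M4/2=711/469, d=(M5−M4)/(6·3)=-79/469, b=Δ4−h4·(2M4+M5)/6=-953/469
t_q=27/4 → seg 4, τ=3/4; S=-1+-953/469·τ+711/469·τ²+-79/469·τ³=-7471/4288

  seg 0: a=2 b=-254/469 c=0 d=-215/469
  seg 1: a=1 b=-899/469 c=-645/469 d=1251/1876
  seg 2: a=-3 b=274/469 c=2463/938 d=-257/268
  seg 3: a=1 b=-197/469 c=-1467/469 d=726/469
  seg 4: a=-1 b=-953/469 c=711/469 d=-79/469
S(27/4) = -7471/4288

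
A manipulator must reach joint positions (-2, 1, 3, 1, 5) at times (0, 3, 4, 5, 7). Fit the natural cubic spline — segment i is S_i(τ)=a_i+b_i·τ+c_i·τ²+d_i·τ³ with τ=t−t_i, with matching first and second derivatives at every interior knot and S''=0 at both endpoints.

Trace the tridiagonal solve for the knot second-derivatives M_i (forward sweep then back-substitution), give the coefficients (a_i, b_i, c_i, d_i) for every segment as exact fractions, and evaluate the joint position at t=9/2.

  seg 0: a=-2 b=25/178 c=0 d=17/178
  seg 1: a=1 b=242/89 c=153/178 d=-281/178
  seg 2: a=3 b=-53/178 c=-345/89 d=387/178
  seg 3: a=1 b=-136/89 c=471/178 d=-157/356
S(9/2) = 3067/1424

Δ: Δ0=1, Δ1=2, Δ2=-2, Δ3=2
row 1: diag=8, rhs=6; c'=1/8, d'=3/4
row 2: denom=4−1·1/8=31/8; d'=(-24−1·3/4)/(31/8)=-198/31
row 3: denom=6−1·8/31=178/31; d'=(24−1·-198/31)/(178/31)=471/89
back: M3=471/89
back: M2=-198/31−8/31·471/89=-690/89
back: M1=3/4−1/8·-690/89=153/89
M: M0=0, M1=153/89, M2=-690/89, M3=471/89, M4=0
seg 0: a=-2, c=M0/2=0, d=(M1−M0)/(6·3)=17/178, b=Δ0−h0·(2M0+M1)/6=25/178
seg 1: a=1, c=M1/2=153/178, d=(M2−M1)/(6·1)=-281/178, b=Δ1−h1·(2M1+M2)/6=242/89
seg 2: a=3, c=M2/2=-345/89, d=(M3−M2)/(6·1)=387/178, b=Δ2−h2·(2M2+M3)/6=-53/178
seg 3: a=1, c=M3/2=471/178, d=(M4−M3)/(6·2)=-157/356, b=Δ3−h3·(2M3+M4)/6=-136/89
t_q=9/2 → seg 2, τ=1/2; S=3+-53/178·τ+-345/89·τ²+387/178·τ³=3067/1424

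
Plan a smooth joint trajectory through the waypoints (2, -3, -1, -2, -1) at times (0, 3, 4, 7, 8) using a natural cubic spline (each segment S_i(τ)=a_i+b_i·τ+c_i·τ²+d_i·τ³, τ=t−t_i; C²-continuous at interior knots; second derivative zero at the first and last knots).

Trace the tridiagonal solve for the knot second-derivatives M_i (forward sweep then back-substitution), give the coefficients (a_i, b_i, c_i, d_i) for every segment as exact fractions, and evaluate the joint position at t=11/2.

  seg 0: a=2 b=-1393/432 c=0 d=673/3888
  seg 1: a=-3 b=313/216 c=673/432 d=-145/144
  seg 2: a=-1 b=667/432 c=-79/54 d=1085/3888
  seg 3: a=-2 b=65/216 c=151/144 d=-151/432
S(11/2) = -397/384

Δ: Δ0=-5/3, Δ1=2, Δ2=-1/3, Δ3=1
row 1: diag=8, rhs=22; c'=1/8, d'=11/4
row 2: denom=8−1·1/8=63/8; d'=(-14−1·11/4)/(63/8)=-134/63
row 3: denom=8−3·8/21=48/7; d'=(8−3·-134/63)/(48/7)=151/72
back: M3=151/72
back: M2=-134/63−8/21·151/72=-79/27
back: M1=11/4−1/8·-79/27=673/216
M: M0=0, M1=673/216, M2=-79/27, M3=151/72, M4=0
seg 0: a=2, c=M0/2=0, d=(M1−M0)/(6·3)=673/3888, b=Δ0−h0·(2M0+M1)/6=-1393/432
seg 1: a=-3, c=M1/2=673/432, d=(M2−M1)/(6·1)=-145/144, b=Δ1−h1·(2M1+M2)/6=313/216
seg 2: a=-1, c=M2/2=-79/54, d=(M3−M2)/(6·3)=1085/3888, b=Δ2−h2·(2M2+M3)/6=667/432
seg 3: a=-2, c=M3/2=151/144, d=(M4−M3)/(6·1)=-151/432, b=Δ3−h3·(2M3+M4)/6=65/216
t_q=11/2 → seg 2, τ=3/2; S=-1+667/432·τ+-79/54·τ²+1085/3888·τ³=-397/384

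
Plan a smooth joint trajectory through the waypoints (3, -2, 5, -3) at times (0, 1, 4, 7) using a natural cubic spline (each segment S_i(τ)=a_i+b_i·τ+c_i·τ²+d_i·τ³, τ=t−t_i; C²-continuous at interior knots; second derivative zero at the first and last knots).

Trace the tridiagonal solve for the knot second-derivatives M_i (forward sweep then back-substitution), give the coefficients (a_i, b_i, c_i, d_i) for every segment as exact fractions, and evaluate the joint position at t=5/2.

Δ: Δ0=-5, Δ1=7/3, Δ2=-8/3
row 1: diag=8, rhs=44; c'=3/8, d'=11/2
row 2: denom=12−3·3/8=87/8; d'=(-30−3·11/2)/(87/8)=-124/29
back: M2=-124/29
back: M1=11/2−3/8·-124/29=206/29
M: M0=0, M1=206/29, M2=-124/29, M3=0
seg 0: a=3, c=M0/2=0, d=(M1−M0)/(6·1)=103/87, b=Δ0−h0·(2M0+M1)/6=-538/87
seg 1: a=-2, c=M1/2=103/29, d=(M2−M1)/(6·3)=-55/87, b=Δ1−h1·(2M1+M2)/6=-229/87
seg 2: a=5, c=M2/2=-62/29, d=(M3−M2)/(6·3)=62/261, b=Δ2−h2·(2M2+M3)/6=140/87
t_q=5/2 → seg 1, τ=3/2; S=-2+-229/87·τ+103/29·τ²+-55/87·τ³=-21/232

  seg 0: a=3 b=-538/87 c=0 d=103/87
  seg 1: a=-2 b=-229/87 c=103/29 d=-55/87
  seg 2: a=5 b=140/87 c=-62/29 d=62/261
S(5/2) = -21/232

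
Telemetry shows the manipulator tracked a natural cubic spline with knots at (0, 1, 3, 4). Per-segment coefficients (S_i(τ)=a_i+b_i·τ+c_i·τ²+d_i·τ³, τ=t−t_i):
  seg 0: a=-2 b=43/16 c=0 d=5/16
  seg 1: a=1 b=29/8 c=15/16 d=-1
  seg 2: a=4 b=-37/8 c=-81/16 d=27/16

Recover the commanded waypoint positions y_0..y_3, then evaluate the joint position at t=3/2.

y_0=-2 y_1=1 y_2=4 y_3=-4
S(3/2) = 187/64

y_0 = S_0(0) = a_0 = -2
y_1 = S_1(0) = a_1 = 1
y_2 = S_2(0) = a_2 = 4
y_3 = S_2(1) = -4
t_q=3/2 is in segment 1 (τ=1/2); S_1(τ)=187/64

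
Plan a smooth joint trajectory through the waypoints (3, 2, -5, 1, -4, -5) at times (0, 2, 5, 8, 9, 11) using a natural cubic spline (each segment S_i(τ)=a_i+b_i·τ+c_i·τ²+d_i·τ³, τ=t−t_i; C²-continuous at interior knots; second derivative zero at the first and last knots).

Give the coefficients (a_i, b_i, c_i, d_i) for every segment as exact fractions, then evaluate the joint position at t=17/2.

  seg 0: a=3 b=3181/9354 c=0 d=-3929/18708
  seg 1: a=2 b=-20393/9354 c=-3929/3118 d=16964/42093
  seg 2: a=-5 b=10669/9354 c=22141/9354 d=-29192/42093
  seg 3: a=1 b=-31637/9354 c=-12081/3118 d=10555/4677
  seg 4: a=-4 b=-40793/9354 c=9029/3118 d=-9029/18708
S(17/2) = -8591/6236

Δ: Δ0=-1/2, Δ1=-7/3, Δ2=2, Δ3=-5, Δ4=-1/2
row 1: diag=10, rhs=-11; c'=3/10, d'=-11/10
row 2: denom=12−3·3/10=111/10; d'=(26−3·-11/10)/(111/10)=293/111
row 3: denom=8−3·10/37=266/37; d'=(-42−3·293/111)/(266/37)=-1847/266
row 4: denom=6−1·37/266=1559/266; d'=(27−1·-1847/266)/(1559/266)=9029/1559
back: M4=9029/1559
back: M3=-1847/266−37/266·9029/1559=-12081/1559
back: M2=293/111−10/37·-12081/1559=22141/4677
back: M1=-11/10−3/10·22141/4677=-3929/1559
M: M0=0, M1=-3929/1559, M2=22141/4677, M3=-12081/1559, M4=9029/1559, M5=0
seg 0: a=3, c=M0/2=0, d=(M1−M0)/(6·2)=-3929/18708, b=Δ0−h0·(2M0+M1)/6=3181/9354
seg 1: a=2, c=M1/2=-3929/3118, d=(M2−M1)/(6·3)=16964/42093, b=Δ1−h1·(2M1+M2)/6=-20393/9354
seg 2: a=-5, c=M2/2=22141/9354, d=(M3−M2)/(6·3)=-29192/42093, b=Δ2−h2·(2M2+M3)/6=10669/9354
seg 3: a=1, c=M3/2=-12081/3118, d=(M4−M3)/(6·1)=10555/4677, b=Δ3−h3·(2M3+M4)/6=-31637/9354
seg 4: a=-4, c=M4/2=9029/3118, d=(M5−M4)/(6·2)=-9029/18708, b=Δ4−h4·(2M4+M5)/6=-40793/9354
t_q=17/2 → seg 3, τ=1/2; S=1+-31637/9354·τ+-12081/3118·τ²+10555/4677·τ³=-8591/6236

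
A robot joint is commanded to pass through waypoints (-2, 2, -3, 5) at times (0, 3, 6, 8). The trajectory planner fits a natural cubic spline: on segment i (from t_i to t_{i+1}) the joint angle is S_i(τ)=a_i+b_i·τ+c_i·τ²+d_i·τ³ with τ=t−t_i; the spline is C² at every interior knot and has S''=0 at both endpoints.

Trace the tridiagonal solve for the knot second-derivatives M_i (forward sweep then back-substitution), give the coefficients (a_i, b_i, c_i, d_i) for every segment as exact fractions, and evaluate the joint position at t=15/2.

Δ: Δ0=4/3, Δ1=-5/3, Δ2=4
row 1: diag=12, rhs=-18; c'=1/4, d'=-3/2
row 2: denom=10−3·1/4=37/4; d'=(34−3·-3/2)/(37/4)=154/37
back: M2=154/37
back: M1=-3/2−1/4·154/37=-94/37
M: M0=0, M1=-94/37, M2=154/37, M3=0
seg 0: a=-2, c=M0/2=0, d=(M1−M0)/(6·3)=-47/333, b=Δ0−h0·(2M0+M1)/6=289/111
seg 1: a=2, c=M1/2=-47/37, d=(M2−M1)/(6·3)=124/333, b=Δ1−h1·(2M1+M2)/6=-134/111
seg 2: a=-3, c=M2/2=77/37, d=(M3−M2)/(6·2)=-77/222, b=Δ2−h2·(2M2+M3)/6=136/111
t_q=15/2 → seg 2, τ=3/2; S=-3+136/111·τ+77/37·τ²+-77/222·τ³=1391/592

  seg 0: a=-2 b=289/111 c=0 d=-47/333
  seg 1: a=2 b=-134/111 c=-47/37 d=124/333
  seg 2: a=-3 b=136/111 c=77/37 d=-77/222
S(15/2) = 1391/592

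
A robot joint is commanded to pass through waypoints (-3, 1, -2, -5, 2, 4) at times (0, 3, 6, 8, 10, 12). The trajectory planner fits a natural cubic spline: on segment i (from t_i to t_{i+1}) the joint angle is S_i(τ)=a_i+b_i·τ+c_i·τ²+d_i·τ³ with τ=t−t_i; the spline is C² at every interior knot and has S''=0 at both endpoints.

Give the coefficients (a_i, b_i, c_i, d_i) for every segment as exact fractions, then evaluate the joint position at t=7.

  seg 0: a=-3 b=2816/1569 c=0 d=-724/14121
  seg 1: a=1 b=644/1569 c=-724/1569 d=-41/14121
  seg 2: a=-2 b=-3823/1569 c=-255/523 d=5999/12552
  seg 3: a=-5 b=4231/3138 c=4979/2092 d=-8185/12552
  seg 4: a=2 b=4775/1569 c=-1603/1046 d=1603/6276
S(7) = -18603/4184

Δ: Δ0=4/3, Δ1=-1, Δ2=-3/2, Δ3=7/2, Δ4=1
row 1: diag=12, rhs=-14; c'=1/4, d'=-7/6
row 2: denom=10−3·1/4=37/4; d'=(-3−3·-7/6)/(37/4)=2/37
row 3: denom=8−2·8/37=280/37; d'=(30−2·2/37)/(280/37)=79/20
row 4: denom=8−2·37/140=523/70; d'=(-15−2·79/20)/(523/70)=-1603/523
back: M4=-1603/523
back: M3=79/20−37/140·-1603/523=4979/1046
back: M2=2/37−8/37·4979/1046=-510/523
back: M1=-7/6−1/4·-510/523=-1448/1569
M: M0=0, M1=-1448/1569, M2=-510/523, M3=4979/1046, M4=-1603/523, M5=0
seg 0: a=-3, c=M0/2=0, d=(M1−M0)/(6·3)=-724/14121, b=Δ0−h0·(2M0+M1)/6=2816/1569
seg 1: a=1, c=M1/2=-724/1569, d=(M2−M1)/(6·3)=-41/14121, b=Δ1−h1·(2M1+M2)/6=644/1569
seg 2: a=-2, c=M2/2=-255/523, d=(M3−M2)/(6·2)=5999/12552, b=Δ2−h2·(2M2+M3)/6=-3823/1569
seg 3: a=-5, c=M3/2=4979/2092, d=(M4−M3)/(6·2)=-8185/12552, b=Δ3−h3·(2M3+M4)/6=4231/3138
seg 4: a=2, c=M4/2=-1603/1046, d=(M5−M4)/(6·2)=1603/6276, b=Δ4−h4·(2M4+M5)/6=4775/1569
t_q=7 → seg 2, τ=1; S=-2+-3823/1569·τ+-255/523·τ²+5999/12552·τ³=-18603/4184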